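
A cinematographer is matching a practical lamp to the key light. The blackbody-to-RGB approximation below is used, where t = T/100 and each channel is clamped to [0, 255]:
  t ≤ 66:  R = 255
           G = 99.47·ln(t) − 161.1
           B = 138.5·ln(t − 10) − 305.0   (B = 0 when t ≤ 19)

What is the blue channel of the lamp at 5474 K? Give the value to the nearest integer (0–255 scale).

t = 5474/100 = 54.74; the t ≤ 66 branch applies.
B = 138.5·ln(54.74 − 10) − 305.0 = 138.5·ln 44.74 − 305.0 = 138.5·3.8009 − 305.0 = 221.420.
Rounded: 221.

221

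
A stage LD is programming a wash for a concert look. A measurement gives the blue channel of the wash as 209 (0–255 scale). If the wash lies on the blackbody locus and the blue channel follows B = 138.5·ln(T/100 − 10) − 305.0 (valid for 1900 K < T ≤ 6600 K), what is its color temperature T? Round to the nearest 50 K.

5100 K

ln(t − 10) = (209 + 305.0) / 138.5 = 3.7112.
t − 10 = e^3.7112 = 40.903, so t = 50.903.
T = 100·t = 5090 K → 5100 K to the nearest 50 K.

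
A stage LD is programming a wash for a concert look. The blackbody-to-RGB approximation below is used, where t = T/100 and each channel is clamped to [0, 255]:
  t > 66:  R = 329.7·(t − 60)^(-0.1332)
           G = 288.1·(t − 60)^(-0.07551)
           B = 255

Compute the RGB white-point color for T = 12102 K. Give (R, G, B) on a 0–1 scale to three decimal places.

t = 12102/100 = 121.02; the t > 66 branch applies.
R = 329.7·(121.02 − 60)^(-0.1332) = 329.7·61.02^(-0.1332) = 329.7·0.57833 = 190.675.
G = 288.1·(121.02 − 60)^(-0.07551) = 288.1·61.02^(-0.07551) = 288.1·0.73313 = 211.214.
B = 255 by definition for t > 66.
Dividing each by 255: (0.7477, 0.8283, 1.0000) → (0.748, 0.828, 1.000).

(0.748, 0.828, 1.000)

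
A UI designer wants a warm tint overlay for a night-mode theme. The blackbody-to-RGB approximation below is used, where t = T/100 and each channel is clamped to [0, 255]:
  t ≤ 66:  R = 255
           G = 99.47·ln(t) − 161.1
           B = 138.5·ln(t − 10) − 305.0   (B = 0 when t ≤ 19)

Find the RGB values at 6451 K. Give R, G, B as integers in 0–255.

t = 6451/100 = 64.51; the t ≤ 66 branch applies.
R = 255 by definition for t ≤ 66.
G = 99.47·ln 64.51 − 161.1 = 99.47·4.1668 − 161.1 = 253.374.
B = 138.5·ln(64.51 − 10) − 305.0 = 138.5·ln 54.51 − 305.0 = 138.5·3.9984 − 305.0 = 248.776.
Rounded: (255, 253, 249).

R=255, G=253, B=249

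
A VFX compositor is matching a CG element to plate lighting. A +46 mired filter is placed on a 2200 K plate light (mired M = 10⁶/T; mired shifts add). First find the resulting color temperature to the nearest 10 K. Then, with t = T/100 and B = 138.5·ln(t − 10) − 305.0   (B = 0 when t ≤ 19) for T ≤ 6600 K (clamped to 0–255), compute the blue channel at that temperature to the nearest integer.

14

M_in = 10⁶/2200 = 454.55; M_out = 454.55 + (+46) = 500.55.
T_out = 10⁶/500.55 = 1997.8 K → 2000 K; t = 20.
B = 138.5·ln(20 − 10) − 305.0 = 138.5·ln 10 − 305.0 = 138.5·2.3026 − 305.0 = 13.908.
Rounded: 14.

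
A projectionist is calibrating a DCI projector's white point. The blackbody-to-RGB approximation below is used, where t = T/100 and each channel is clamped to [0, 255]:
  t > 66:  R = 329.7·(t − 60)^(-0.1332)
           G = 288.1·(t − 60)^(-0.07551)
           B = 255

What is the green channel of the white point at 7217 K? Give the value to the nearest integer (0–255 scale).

239

t = 7217/100 = 72.17; the t > 66 branch applies.
G = 288.1·(72.17 − 60)^(-0.07551) = 288.1·12.17^(-0.07551) = 288.1·0.82804 = 238.557.
Rounded: 239.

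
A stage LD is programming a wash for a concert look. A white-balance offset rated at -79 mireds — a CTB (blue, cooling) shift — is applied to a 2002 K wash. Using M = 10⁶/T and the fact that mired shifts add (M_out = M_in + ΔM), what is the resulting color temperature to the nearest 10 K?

2380 K

M_in = 10⁶/2002 = 499.50 mireds.
M_out = 499.50 + (-79) = 420.50 mireds.
T_out = 10⁶/420.50 = 2378.1 K → 2380 K.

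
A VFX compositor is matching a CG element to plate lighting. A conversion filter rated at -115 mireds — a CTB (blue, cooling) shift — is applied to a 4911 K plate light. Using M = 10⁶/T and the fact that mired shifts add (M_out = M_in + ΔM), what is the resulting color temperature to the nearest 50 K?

11300 K

M_in = 10⁶/4911 = 203.62 mireds.
M_out = 203.62 + (-115) = 88.62 mireds.
T_out = 10⁶/88.62 = 11283.6 K → 11300 K.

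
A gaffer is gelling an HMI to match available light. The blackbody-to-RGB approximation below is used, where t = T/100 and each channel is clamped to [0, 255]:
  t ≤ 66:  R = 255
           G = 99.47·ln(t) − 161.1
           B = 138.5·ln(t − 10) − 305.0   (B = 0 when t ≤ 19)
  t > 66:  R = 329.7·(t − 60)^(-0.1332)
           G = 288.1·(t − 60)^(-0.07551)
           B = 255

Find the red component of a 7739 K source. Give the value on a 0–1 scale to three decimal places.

0.884

t = 7739/100 = 77.39; the t > 66 branch applies.
R = 329.7·(77.39 − 60)^(-0.1332) = 329.7·17.39^(-0.1332) = 329.7·0.68358 = 225.378.
On a 0–1 scale: 225.378/255 = 0.8838 → 0.884.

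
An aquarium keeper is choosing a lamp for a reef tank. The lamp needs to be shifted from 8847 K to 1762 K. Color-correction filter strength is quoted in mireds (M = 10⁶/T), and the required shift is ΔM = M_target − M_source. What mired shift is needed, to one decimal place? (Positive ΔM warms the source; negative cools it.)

M_source = 10⁶/8847 = 113.033; M_target = 10⁶/1762 = 567.537.
ΔM = 567.537 − 113.033 = 454.504 → +454.5 mireds, a warming shift.

+454.5 mireds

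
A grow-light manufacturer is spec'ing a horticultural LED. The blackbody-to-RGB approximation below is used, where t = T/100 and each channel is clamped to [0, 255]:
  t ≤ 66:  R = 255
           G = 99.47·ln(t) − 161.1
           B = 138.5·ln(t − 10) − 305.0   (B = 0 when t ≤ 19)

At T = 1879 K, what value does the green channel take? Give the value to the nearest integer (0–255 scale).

131

t = 1879/100 = 18.79; the t ≤ 66 branch applies.
G = 99.47·ln 18.79 − 161.1 = 99.47·2.9333 − 161.1 = 130.678.
Rounded: 131.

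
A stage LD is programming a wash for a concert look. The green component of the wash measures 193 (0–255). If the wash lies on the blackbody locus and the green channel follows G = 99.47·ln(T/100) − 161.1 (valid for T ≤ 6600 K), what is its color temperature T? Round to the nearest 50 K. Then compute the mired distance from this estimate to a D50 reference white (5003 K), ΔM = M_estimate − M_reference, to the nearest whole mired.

ln t = (193 + 161.1) / 99.47 = 3.5599.
t = e^3.5599 = 35.159.
T = 100·t = 3516 K → 3500 K to the nearest 50 K.
M_estimate = 10⁶/3500 = 285.71; M_reference = 10⁶/5003 = 199.88.
ΔM = 285.71 − 199.88 = 85.83 → +86 mireds.

+86 mireds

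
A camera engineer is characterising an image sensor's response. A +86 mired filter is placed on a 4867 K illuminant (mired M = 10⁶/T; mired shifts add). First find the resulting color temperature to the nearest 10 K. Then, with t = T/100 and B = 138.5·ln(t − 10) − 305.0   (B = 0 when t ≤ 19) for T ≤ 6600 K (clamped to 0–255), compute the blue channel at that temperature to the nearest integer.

M_in = 10⁶/4867 = 205.47; M_out = 205.47 + (+86) = 291.47.
T_out = 10⁶/291.47 = 3430.9 K → 3430 K; t = 34.3.
B = 138.5·ln(34.3 − 10) − 305.0 = 138.5·ln 24.3 − 305.0 = 138.5·3.1905 − 305.0 = 136.881.
Rounded: 137.

137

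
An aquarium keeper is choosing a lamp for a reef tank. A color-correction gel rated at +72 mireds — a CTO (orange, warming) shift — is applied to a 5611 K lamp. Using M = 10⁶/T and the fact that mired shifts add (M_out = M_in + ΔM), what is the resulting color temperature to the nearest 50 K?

4000 K

M_in = 10⁶/5611 = 178.22 mireds.
M_out = 178.22 + (+72) = 250.22 mireds.
T_out = 10⁶/250.22 = 3996.5 K → 4000 K.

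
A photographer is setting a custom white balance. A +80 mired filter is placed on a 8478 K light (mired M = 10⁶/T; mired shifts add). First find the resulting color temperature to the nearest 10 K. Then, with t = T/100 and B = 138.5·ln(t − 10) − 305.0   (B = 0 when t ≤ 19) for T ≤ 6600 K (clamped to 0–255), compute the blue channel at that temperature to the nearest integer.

M_in = 10⁶/8478 = 117.95; M_out = 117.95 + (+80) = 197.95.
T_out = 10⁶/197.95 = 5051.7 K → 5050 K; t = 50.5.
B = 138.5·ln(50.5 − 10) − 305.0 = 138.5·ln 40.5 − 305.0 = 138.5·3.7013 − 305.0 = 207.630.
Rounded: 208.

208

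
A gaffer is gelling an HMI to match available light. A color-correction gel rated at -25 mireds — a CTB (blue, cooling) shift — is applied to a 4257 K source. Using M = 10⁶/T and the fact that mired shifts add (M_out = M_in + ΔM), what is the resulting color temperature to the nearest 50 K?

M_in = 10⁶/4257 = 234.91 mireds.
M_out = 234.91 + (-25) = 209.91 mireds.
T_out = 10⁶/209.91 = 4764.0 K → 4750 K.

4750 K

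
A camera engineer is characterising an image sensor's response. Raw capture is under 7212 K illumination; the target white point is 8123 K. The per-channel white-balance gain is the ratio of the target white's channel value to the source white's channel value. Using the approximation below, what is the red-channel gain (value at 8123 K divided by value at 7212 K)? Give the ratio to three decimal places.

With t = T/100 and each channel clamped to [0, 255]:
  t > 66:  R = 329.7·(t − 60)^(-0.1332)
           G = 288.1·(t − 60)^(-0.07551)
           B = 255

At 7212 K (t = 72.12):
  R = 329.7·(72.12 − 60)^(-0.1332) = 329.7·12.12^(-0.1332) = 329.7·0.71726 = 236.481.
At 8123 K (t = 81.23):
  R = 329.7·(81.23 − 60)^(-0.1332) = 329.7·21.23^(-0.1332) = 329.7·0.66566 = 219.467.
Gain = 219.467 / 236.481 = 0.9281 → 0.928.

0.928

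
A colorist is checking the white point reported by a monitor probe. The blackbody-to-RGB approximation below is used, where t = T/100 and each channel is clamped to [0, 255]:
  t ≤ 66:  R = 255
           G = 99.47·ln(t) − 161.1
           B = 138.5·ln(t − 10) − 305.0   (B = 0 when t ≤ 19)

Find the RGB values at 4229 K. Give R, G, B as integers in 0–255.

t = 4229/100 = 42.29; the t ≤ 66 branch applies.
R = 255 by definition for t ≤ 66.
G = 99.47·ln 42.29 − 161.1 = 99.47·3.7446 − 161.1 = 211.370.
B = 138.5·ln(42.29 − 10) − 305.0 = 138.5·ln 32.29 − 305.0 = 138.5·3.4748 − 305.0 = 176.254.
Rounded: (255, 211, 176).

R=255, G=211, B=176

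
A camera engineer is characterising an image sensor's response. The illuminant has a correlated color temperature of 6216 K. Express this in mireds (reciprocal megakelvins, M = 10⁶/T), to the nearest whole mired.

M = 10⁶ / 6216 = 160.875 → 161 mireds.

161 mireds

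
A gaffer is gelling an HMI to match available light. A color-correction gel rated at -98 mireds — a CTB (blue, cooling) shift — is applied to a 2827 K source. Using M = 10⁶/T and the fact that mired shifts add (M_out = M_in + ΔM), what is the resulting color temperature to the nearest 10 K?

3910 K

M_in = 10⁶/2827 = 353.73 mireds.
M_out = 353.73 + (-98) = 255.73 mireds.
T_out = 10⁶/255.73 = 3910.3 K → 3910 K.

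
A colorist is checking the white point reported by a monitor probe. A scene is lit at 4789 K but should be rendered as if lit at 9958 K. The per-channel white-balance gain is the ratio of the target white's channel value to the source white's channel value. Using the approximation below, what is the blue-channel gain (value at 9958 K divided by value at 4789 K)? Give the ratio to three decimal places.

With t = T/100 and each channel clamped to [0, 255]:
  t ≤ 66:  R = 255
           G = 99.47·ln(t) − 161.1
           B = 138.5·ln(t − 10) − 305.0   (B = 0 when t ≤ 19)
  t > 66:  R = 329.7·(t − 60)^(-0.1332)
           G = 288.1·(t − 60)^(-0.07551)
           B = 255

At 4789 K (t = 47.89):
  B = 138.5·ln(47.89 − 10) − 305.0 = 138.5·ln 37.89 − 305.0 = 138.5·3.6347 − 305.0 = 198.404.
At 9958 K (t = 99.58):
  B = 255 by definition for t > 66.
Gain = 255.000 / 198.404 = 1.2853 → 1.285.

1.285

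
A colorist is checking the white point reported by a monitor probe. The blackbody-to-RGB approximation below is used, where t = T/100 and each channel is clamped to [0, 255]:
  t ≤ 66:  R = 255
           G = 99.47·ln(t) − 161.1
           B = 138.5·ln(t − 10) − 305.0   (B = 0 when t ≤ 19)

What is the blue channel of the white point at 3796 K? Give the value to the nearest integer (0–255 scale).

156

t = 3796/100 = 37.96; the t ≤ 66 branch applies.
B = 138.5·ln(37.96 − 10) − 305.0 = 138.5·ln 27.96 − 305.0 = 138.5·3.3308 − 305.0 = 156.312.
Rounded: 156.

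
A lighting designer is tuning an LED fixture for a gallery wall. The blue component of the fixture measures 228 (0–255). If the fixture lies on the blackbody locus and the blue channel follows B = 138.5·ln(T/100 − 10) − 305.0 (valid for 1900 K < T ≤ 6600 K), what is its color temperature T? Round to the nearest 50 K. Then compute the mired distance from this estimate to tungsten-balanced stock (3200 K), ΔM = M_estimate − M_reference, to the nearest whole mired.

-137 mireds

ln(t − 10) = (228 + 305.0) / 138.5 = 3.8484.
t − 10 = e^3.8484 = 46.917, so t = 56.917.
T = 100·t = 5692 K → 5700 K to the nearest 50 K.
M_estimate = 10⁶/5700 = 175.44; M_reference = 10⁶/3200 = 312.50.
ΔM = 175.44 − 312.50 = -137.06 → -137 mireds.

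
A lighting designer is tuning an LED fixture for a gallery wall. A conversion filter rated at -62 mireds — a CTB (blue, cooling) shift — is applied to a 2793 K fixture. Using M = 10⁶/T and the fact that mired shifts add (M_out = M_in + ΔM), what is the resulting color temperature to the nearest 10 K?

3380 K

M_in = 10⁶/2793 = 358.04 mireds.
M_out = 358.04 + (-62) = 296.04 mireds.
T_out = 10⁶/296.04 = 3377.9 K → 3380 K.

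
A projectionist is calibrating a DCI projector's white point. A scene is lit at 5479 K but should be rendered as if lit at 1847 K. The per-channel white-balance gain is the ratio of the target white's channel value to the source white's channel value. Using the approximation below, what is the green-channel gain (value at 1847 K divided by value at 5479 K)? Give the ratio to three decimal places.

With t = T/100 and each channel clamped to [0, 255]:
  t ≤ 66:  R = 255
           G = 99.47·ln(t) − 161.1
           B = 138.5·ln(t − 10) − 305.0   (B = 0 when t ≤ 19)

At 5479 K (t = 54.79):
  G = 99.47·ln 54.79 − 161.1 = 99.47·4.0035 − 161.1 = 237.129.
At 1847 K (t = 18.47):
  G = 99.47·ln 18.47 − 161.1 = 99.47·2.9161 − 161.1 = 128.969.
Gain = 128.969 / 237.129 = 0.5439 → 0.544.

0.544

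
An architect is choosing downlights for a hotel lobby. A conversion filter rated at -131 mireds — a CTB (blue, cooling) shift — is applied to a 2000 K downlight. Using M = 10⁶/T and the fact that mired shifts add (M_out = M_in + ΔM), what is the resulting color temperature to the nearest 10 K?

M_in = 10⁶/2000 = 500.00 mireds.
M_out = 500.00 + (-131) = 369.00 mireds.
T_out = 10⁶/369.00 = 2710.0 K → 2710 K.

2710 K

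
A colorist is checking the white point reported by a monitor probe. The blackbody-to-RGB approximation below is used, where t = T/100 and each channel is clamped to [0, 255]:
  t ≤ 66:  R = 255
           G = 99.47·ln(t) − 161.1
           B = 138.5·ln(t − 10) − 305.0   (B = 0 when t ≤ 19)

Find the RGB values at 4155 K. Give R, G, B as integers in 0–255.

t = 4155/100 = 41.55; the t ≤ 66 branch applies.
R = 255 by definition for t ≤ 66.
G = 99.47·ln 41.55 − 161.1 = 99.47·3.7269 − 161.1 = 209.614.
B = 138.5·ln(41.55 − 10) − 305.0 = 138.5·ln 31.55 − 305.0 = 138.5·3.4516 − 305.0 = 173.043.
Rounded: (255, 210, 173).

R=255, G=210, B=173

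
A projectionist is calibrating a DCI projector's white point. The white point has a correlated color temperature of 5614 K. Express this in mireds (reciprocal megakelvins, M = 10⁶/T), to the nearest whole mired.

M = 10⁶ / 5614 = 178.126 → 178 mireds.

178 mireds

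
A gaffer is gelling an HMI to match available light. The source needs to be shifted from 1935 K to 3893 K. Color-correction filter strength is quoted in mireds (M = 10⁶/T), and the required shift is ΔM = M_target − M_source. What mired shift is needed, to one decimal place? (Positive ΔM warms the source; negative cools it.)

-259.9 mireds

M_source = 10⁶/1935 = 516.796; M_target = 10⁶/3893 = 256.871.
ΔM = 256.871 − 516.796 = -259.925 → -259.9 mireds, a cooling shift.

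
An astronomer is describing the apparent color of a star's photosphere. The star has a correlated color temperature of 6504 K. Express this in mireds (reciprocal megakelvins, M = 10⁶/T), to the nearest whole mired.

M = 10⁶ / 6504 = 153.752 → 154 mireds.

154 mireds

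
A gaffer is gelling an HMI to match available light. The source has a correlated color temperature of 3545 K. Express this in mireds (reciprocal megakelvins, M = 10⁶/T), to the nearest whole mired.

282 mireds

M = 10⁶ / 3545 = 282.087 → 282 mireds.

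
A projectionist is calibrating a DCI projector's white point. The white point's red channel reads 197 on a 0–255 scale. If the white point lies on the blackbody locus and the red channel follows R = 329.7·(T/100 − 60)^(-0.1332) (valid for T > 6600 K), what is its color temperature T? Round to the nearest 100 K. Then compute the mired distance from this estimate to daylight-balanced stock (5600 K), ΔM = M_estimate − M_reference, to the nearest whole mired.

-86 mireds

(t − 60)^(-0.1332) = 197/329.7 = 0.59751.
t − 60 = 0.59751^(1/-0.1332) = 0.59751^(-7.508) = 47.761, so t = 107.761.
T = 100·t = 10776 K → 10800 K to the nearest 100 K.
M_estimate = 10⁶/10800 = 92.59; M_reference = 10⁶/5600 = 178.57.
ΔM = 92.59 − 178.57 = -85.98 → -86 mireds.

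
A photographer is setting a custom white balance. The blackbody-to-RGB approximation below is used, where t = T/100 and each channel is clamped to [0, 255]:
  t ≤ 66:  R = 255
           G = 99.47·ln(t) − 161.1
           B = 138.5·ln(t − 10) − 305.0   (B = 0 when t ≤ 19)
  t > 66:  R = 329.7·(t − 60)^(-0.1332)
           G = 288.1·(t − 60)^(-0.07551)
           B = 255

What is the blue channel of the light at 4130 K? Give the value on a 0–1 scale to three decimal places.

0.674

t = 4130/100 = 41.3; the t ≤ 66 branch applies.
B = 138.5·ln(41.3 − 10) − 305.0 = 138.5·ln 31.3 − 305.0 = 138.5·3.4436 − 305.0 = 171.941.
On a 0–1 scale: 171.941/255 = 0.6743 → 0.674.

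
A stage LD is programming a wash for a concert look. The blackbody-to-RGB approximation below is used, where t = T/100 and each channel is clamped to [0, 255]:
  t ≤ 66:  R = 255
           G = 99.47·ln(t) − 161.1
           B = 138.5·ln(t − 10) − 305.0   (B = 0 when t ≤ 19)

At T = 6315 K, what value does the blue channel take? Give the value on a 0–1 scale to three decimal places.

t = 6315/100 = 63.15; the t ≤ 66 branch applies.
B = 138.5·ln(63.15 − 10) − 305.0 = 138.5·ln 53.15 − 305.0 = 138.5·3.9731 − 305.0 = 245.277.
On a 0–1 scale: 245.277/255 = 0.9619 → 0.962.

0.962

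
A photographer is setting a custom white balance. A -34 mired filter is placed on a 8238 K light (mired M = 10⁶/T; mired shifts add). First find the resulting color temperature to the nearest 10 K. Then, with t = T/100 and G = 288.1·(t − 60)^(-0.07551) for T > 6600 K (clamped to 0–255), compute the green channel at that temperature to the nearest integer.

M_in = 10⁶/8238 = 121.39; M_out = 121.39 + (-34) = 87.39.
T_out = 10⁶/87.39 = 11443.1 K → 11440 K; t = 114.4.
G = 288.1·(114.4 − 60)^(-0.07551) = 288.1·54.4^(-0.07551) = 288.1·0.73951 = 213.053.
Rounded: 213.

213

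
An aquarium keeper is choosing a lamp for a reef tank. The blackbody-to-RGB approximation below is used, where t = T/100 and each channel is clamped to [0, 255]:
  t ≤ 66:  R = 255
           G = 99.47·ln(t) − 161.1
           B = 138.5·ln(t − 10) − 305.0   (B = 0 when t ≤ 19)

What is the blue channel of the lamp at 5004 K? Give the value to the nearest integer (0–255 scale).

t = 5004/100 = 50.04; the t ≤ 66 branch applies.
B = 138.5·ln(50.04 − 10) − 305.0 = 138.5·ln 40.04 − 305.0 = 138.5·3.6899 − 305.0 = 206.048.
Rounded: 206.

206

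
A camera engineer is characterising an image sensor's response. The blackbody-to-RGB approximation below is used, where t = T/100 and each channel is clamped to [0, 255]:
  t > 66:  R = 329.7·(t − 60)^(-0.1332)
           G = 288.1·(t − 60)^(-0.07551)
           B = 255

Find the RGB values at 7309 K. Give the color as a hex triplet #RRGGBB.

#EAEDFF

t = 7309/100 = 73.09; the t > 66 branch applies.
R = 329.7·(73.09 − 60)^(-0.1332) = 329.7·13.09^(-0.1332) = 329.7·0.70994 = 234.068.
G = 288.1·(73.09 − 60)^(-0.07551) = 288.1·13.09^(-0.07551) = 288.1·0.82349 = 237.248.
B = 255 by definition for t > 66.
Rounded: (234, 237, 255).
In hex: #EAEDFF.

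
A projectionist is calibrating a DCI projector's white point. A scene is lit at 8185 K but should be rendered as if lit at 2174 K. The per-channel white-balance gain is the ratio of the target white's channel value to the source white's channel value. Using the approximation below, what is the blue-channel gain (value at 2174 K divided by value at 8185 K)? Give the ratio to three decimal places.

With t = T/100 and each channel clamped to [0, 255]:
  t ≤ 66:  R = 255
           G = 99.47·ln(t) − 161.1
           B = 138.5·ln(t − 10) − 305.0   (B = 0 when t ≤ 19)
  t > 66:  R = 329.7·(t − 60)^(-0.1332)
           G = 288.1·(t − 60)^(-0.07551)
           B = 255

0.142

At 8185 K (t = 81.85):
  B = 255 by definition for t > 66.
At 2174 K (t = 21.74):
  B = 138.5·ln(21.74 − 10) − 305.0 = 138.5·ln 11.74 − 305.0 = 138.5·2.4630 − 305.0 = 36.126.
Gain = 36.126 / 255.000 = 0.1417 → 0.142.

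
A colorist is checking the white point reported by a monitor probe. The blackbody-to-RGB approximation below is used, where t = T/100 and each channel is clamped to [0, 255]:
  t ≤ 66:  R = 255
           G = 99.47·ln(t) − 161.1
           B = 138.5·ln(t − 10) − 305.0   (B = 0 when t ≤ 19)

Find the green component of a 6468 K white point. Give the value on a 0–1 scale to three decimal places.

0.995

t = 6468/100 = 64.68; the t ≤ 66 branch applies.
G = 99.47·ln 64.68 − 161.1 = 99.47·4.1695 − 161.1 = 253.635.
On a 0–1 scale: 253.635/255 = 0.9946 → 0.995.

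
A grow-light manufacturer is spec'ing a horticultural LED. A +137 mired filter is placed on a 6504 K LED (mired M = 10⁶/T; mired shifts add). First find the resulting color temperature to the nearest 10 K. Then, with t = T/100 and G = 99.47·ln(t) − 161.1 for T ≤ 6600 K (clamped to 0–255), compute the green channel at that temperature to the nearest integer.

191

M_in = 10⁶/6504 = 153.75; M_out = 153.75 + (+137) = 290.75.
T_out = 10⁶/290.75 = 3439.4 K → 3440 K; t = 34.4.
G = 99.47·ln 34.4 − 161.1 = 99.47·3.5381 − 161.1 = 190.830.
Rounded: 191.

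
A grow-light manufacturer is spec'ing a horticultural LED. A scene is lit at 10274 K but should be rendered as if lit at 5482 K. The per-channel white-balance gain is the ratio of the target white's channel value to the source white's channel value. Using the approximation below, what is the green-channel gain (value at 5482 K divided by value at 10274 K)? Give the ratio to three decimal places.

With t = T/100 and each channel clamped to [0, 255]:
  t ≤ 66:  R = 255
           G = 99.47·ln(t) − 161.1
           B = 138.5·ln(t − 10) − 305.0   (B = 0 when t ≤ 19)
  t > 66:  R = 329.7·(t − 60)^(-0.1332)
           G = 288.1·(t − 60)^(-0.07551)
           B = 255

1.093

At 10274 K (t = 102.74):
  G = 288.1·(102.74 − 60)^(-0.07551) = 288.1·42.74^(-0.07551) = 288.1·0.75311 = 216.970.
At 5482 K (t = 54.82):
  G = 99.47·ln 54.82 − 161.1 = 99.47·4.0041 − 161.1 = 237.183.
Gain = 237.183 / 216.970 = 1.0932 → 1.093.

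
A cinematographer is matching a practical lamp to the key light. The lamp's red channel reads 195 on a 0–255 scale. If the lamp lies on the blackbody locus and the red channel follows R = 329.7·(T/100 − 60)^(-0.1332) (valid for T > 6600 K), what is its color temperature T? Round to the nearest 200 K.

(t − 60)^(-0.1332) = 195/329.7 = 0.59145.
t − 60 = 0.59145^(1/-0.1332) = 0.59145^(-7.508) = 51.564, so t = 111.564.
T = 100·t = 11156 K → 11200 K to the nearest 200 K.

11200 K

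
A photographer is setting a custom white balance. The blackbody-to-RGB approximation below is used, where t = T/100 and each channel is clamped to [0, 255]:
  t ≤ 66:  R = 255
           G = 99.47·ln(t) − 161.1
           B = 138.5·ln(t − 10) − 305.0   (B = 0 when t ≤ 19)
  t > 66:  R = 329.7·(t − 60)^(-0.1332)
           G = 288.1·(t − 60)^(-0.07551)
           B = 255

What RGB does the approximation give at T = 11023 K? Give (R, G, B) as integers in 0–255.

t = 11023/100 = 110.23; the t > 66 branch applies.
R = 329.7·(110.23 − 60)^(-0.1332) = 329.7·50.23^(-0.1332) = 329.7·0.59352 = 195.682.
G = 288.1·(110.23 − 60)^(-0.07551) = 288.1·50.23^(-0.07551) = 288.1·0.74398 = 214.340.
B = 255 by definition for t > 66.
Rounded: (196, 214, 255).

(196, 214, 255)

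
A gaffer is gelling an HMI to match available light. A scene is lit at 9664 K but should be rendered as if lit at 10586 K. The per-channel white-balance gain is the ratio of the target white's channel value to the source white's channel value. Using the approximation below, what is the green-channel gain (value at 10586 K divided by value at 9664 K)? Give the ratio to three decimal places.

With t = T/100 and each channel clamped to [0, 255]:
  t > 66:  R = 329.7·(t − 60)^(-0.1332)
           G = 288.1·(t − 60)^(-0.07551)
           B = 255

At 9664 K (t = 96.64):
  G = 288.1·(96.64 − 60)^(-0.07551) = 288.1·36.64^(-0.07551) = 288.1·0.76191 = 219.507.
At 10586 K (t = 105.86):
  G = 288.1·(105.86 − 60)^(-0.07551) = 288.1·45.86^(-0.07551) = 288.1·0.74911 = 215.818.
Gain = 215.818 / 219.507 = 0.9832 → 0.983.

0.983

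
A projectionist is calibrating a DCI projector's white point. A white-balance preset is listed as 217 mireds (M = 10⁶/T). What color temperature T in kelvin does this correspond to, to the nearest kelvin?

T = 10⁶ / 217 = 4608.29 K → 4608 K.

4608 K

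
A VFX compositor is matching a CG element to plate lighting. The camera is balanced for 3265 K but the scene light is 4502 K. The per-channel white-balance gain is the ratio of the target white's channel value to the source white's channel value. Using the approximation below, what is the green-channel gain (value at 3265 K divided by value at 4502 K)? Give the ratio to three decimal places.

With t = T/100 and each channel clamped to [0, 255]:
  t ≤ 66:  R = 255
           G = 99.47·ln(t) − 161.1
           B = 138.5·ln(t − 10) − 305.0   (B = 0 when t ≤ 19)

At 4502 K (t = 45.02):
  G = 99.47·ln 45.02 − 161.1 = 99.47·3.8071 − 161.1 = 217.593.
At 3265 K (t = 32.65):
  G = 99.47·ln 32.65 − 161.1 = 99.47·3.4858 − 161.1 = 185.637.
Gain = 185.637 / 217.593 = 0.8531 → 0.853.

0.853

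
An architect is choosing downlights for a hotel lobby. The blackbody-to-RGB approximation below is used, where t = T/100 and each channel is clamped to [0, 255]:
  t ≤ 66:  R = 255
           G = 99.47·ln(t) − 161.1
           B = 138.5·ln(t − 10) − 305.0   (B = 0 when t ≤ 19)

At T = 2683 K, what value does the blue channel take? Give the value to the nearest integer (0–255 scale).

86

t = 2683/100 = 26.83; the t ≤ 66 branch applies.
B = 138.5·ln(26.83 − 10) − 305.0 = 138.5·ln 16.83 − 305.0 = 138.5·2.8232 − 305.0 = 86.008.
Rounded: 86.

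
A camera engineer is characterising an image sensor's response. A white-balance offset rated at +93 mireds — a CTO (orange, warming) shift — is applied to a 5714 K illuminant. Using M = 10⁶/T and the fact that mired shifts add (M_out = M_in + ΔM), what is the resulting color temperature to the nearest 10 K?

3730 K

M_in = 10⁶/5714 = 175.01 mireds.
M_out = 175.01 + (+93) = 268.01 mireds.
T_out = 10⁶/268.01 = 3731.2 K → 3730 K.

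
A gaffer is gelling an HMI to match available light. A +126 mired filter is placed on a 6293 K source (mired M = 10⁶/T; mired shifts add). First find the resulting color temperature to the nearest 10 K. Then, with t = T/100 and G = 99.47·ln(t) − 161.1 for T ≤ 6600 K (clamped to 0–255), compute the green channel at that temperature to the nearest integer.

M_in = 10⁶/6293 = 158.91; M_out = 158.91 + (+126) = 284.91.
T_out = 10⁶/284.91 = 3509.9 K → 3510 K; t = 35.1.
G = 99.47·ln 35.1 − 161.1 = 99.47·3.5582 − 161.1 = 192.834.
Rounded: 193.

193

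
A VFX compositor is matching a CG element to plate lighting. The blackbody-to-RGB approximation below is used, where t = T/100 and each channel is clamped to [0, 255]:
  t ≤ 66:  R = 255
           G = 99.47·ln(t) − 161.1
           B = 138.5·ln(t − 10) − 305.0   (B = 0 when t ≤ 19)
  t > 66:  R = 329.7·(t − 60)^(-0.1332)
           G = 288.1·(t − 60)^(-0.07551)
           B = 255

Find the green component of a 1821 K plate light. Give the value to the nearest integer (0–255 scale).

128

t = 1821/100 = 18.21; the t ≤ 66 branch applies.
G = 99.47·ln 18.21 − 161.1 = 99.47·2.9020 − 161.1 = 127.559.
Rounded: 128.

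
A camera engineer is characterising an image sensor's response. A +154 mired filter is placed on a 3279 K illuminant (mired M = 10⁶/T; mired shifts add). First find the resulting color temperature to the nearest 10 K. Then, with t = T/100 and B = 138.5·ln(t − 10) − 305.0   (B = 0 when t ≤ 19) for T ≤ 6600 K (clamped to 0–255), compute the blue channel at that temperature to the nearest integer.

37

M_in = 10⁶/3279 = 304.97; M_out = 304.97 + (+154) = 458.97.
T_out = 10⁶/458.97 = 2178.8 K → 2180 K; t = 21.8.
B = 138.5·ln(21.8 − 10) − 305.0 = 138.5·ln 11.8 − 305.0 = 138.5·2.4681 − 305.0 = 36.832.
Rounded: 37.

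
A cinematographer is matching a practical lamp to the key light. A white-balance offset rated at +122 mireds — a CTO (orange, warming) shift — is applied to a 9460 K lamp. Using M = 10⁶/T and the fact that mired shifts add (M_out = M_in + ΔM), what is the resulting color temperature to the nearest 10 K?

4390 K

M_in = 10⁶/9460 = 105.71 mireds.
M_out = 105.71 + (+122) = 227.71 mireds.
T_out = 10⁶/227.71 = 4391.6 K → 4390 K.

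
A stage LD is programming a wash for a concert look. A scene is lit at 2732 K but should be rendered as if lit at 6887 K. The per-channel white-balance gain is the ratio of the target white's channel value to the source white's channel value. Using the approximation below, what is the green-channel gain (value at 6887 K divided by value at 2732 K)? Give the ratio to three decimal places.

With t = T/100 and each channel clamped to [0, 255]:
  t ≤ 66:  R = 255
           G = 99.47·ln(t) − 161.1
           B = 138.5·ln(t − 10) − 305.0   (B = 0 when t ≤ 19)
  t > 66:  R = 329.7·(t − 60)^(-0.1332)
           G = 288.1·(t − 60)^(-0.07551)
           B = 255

At 2732 K (t = 27.32):
  G = 99.47·ln 27.32 − 161.1 = 99.47·3.3076 − 161.1 = 167.909.
At 6887 K (t = 68.87):
  G = 288.1·(68.87 − 60)^(-0.07551) = 288.1·8.87^(-0.07551) = 288.1·0.84805 = 244.324.
Gain = 244.324 / 167.909 = 1.4551 → 1.455.

1.455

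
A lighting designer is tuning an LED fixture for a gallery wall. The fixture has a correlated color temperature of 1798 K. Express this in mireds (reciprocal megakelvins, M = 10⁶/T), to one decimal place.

556.2 mireds

M = 10⁶ / 1798 = 556.174 → 556.2 mireds.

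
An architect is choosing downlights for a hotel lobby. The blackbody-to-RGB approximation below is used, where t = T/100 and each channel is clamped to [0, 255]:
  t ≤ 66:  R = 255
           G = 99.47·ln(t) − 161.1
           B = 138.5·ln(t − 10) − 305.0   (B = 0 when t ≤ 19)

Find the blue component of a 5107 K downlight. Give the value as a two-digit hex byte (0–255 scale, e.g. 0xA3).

t = 5107/100 = 51.07; the t ≤ 66 branch applies.
B = 138.5·ln(51.07 − 10) − 305.0 = 138.5·ln 41.07 − 305.0 = 138.5·3.7153 − 305.0 = 209.566.
Rounded: 210; in hex, 0xD2.

0xD2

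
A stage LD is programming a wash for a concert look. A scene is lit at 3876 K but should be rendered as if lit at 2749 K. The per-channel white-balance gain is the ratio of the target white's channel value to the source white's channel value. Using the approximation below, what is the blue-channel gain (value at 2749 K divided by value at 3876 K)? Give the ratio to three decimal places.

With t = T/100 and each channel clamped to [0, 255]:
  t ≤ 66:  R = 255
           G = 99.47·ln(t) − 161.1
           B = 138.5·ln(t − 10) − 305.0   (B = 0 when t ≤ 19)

At 3876 K (t = 38.76):
  B = 138.5·ln(38.76 − 10) − 305.0 = 138.5·ln 28.76 − 305.0 = 138.5·3.3590 − 305.0 = 160.219.
At 2749 K (t = 27.49):
  B = 138.5·ln(27.49 − 10) − 305.0 = 138.5·ln 17.49 − 305.0 = 138.5·2.8616 − 305.0 = 91.336.
Gain = 91.336 / 160.219 = 0.5701 → 0.570.

0.570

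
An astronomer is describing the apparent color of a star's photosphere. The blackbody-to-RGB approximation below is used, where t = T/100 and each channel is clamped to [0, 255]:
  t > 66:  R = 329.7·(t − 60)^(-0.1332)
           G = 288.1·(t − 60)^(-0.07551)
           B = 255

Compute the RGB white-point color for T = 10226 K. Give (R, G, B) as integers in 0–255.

t = 10226/100 = 102.26; the t > 66 branch applies.
R = 329.7·(102.26 − 60)^(-0.1332) = 329.7·42.26^(-0.1332) = 329.7·0.60733 = 200.237.
G = 288.1·(102.26 − 60)^(-0.07551) = 288.1·42.26^(-0.07551) = 288.1·0.75375 = 217.155.
B = 255 by definition for t > 66.
Rounded: (200, 217, 255).

(200, 217, 255)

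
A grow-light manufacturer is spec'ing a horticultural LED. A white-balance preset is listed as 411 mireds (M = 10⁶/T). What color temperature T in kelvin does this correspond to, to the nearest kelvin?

T = 10⁶ / 411 = 2433.09 K → 2433 K.

2433 K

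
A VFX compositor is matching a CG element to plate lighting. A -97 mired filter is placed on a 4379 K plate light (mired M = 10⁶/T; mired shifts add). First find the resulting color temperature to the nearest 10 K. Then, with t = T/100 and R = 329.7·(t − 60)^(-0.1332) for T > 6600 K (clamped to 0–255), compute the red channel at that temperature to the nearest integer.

M_in = 10⁶/4379 = 228.36; M_out = 228.36 + (-97) = 131.36.
T_out = 10⁶/131.36 = 7612.5 K → 7610 K; t = 76.1.
R = 329.7·(76.1 − 60)^(-0.1332) = 329.7·16.1^(-0.1332) = 329.7·0.69064 = 227.704.
Rounded: 228.

228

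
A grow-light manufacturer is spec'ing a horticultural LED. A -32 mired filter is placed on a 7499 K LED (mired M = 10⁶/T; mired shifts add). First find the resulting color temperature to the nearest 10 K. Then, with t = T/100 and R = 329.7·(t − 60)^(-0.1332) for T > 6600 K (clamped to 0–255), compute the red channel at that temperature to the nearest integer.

203

M_in = 10⁶/7499 = 133.35; M_out = 133.35 + (-32) = 101.35.
T_out = 10⁶/101.35 = 9866.7 K → 9870 K; t = 98.7.
R = 329.7·(98.7 − 60)^(-0.1332) = 329.7·38.7^(-0.1332) = 329.7·0.61449 = 202.598.
Rounded: 203.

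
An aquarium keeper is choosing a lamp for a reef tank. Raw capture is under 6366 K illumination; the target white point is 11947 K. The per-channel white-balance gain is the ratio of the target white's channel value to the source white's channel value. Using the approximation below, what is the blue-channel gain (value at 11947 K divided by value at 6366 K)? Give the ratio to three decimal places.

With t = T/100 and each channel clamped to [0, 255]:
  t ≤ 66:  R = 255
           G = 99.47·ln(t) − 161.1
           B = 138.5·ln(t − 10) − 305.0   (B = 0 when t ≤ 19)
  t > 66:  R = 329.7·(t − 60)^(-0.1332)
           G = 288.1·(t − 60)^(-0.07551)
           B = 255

1.034

At 6366 K (t = 63.66):
  B = 138.5·ln(63.66 − 10) − 305.0 = 138.5·ln 53.66 − 305.0 = 138.5·3.9827 − 305.0 = 246.599.
At 11947 K (t = 119.47):
  B = 255 by definition for t > 66.
Gain = 255.000 / 246.599 = 1.0341 → 1.034.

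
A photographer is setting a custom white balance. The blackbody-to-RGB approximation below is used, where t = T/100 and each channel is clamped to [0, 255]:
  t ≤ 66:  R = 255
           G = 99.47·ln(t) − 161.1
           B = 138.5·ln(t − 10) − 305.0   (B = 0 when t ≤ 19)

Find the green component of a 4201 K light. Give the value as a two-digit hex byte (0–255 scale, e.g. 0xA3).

0xD3

t = 4201/100 = 42.01; the t ≤ 66 branch applies.
G = 99.47·ln 42.01 − 161.1 = 99.47·3.7379 − 161.1 = 210.710.
Rounded: 211; in hex, 0xD3.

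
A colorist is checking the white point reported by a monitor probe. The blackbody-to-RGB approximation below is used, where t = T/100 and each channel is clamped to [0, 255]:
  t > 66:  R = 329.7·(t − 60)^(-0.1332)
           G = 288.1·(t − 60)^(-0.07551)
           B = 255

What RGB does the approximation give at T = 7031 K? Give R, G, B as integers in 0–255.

t = 7031/100 = 70.31; the t > 66 branch applies.
R = 329.7·(70.31 − 60)^(-0.1332) = 329.7·10.31^(-0.1332) = 329.7·0.73288 = 241.631.
G = 288.1·(70.31 − 60)^(-0.07551) = 288.1·10.31^(-0.07551) = 288.1·0.83847 = 241.564.
B = 255 by definition for t > 66.
Rounded: (242, 242, 255).

R=242, G=242, B=255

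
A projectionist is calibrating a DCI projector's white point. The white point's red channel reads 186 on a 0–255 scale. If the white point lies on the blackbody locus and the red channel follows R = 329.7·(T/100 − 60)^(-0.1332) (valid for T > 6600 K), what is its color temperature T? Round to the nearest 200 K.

13400 K

(t − 60)^(-0.1332) = 186/329.7 = 0.56415.
t − 60 = 0.56415^(1/-0.1332) = 0.56415^(-7.508) = 73.521, so t = 133.521.
T = 100·t = 13352 K → 13400 K to the nearest 200 K.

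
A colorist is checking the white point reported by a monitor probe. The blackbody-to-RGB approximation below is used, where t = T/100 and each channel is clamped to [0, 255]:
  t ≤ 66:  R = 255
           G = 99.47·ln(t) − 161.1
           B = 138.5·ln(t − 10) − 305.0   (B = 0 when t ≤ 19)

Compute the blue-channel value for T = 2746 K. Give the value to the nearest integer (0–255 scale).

91

t = 2746/100 = 27.46; the t ≤ 66 branch applies.
B = 138.5·ln(27.46 − 10) − 305.0 = 138.5·ln 17.46 − 305.0 = 138.5·2.8599 − 305.0 = 91.098.
Rounded: 91.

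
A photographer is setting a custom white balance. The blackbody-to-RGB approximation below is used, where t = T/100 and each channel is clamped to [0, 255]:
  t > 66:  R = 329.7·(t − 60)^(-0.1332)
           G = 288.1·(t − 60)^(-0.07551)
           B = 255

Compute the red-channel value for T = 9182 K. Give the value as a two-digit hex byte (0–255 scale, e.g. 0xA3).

t = 9182/100 = 91.82; the t > 66 branch applies.
R = 329.7·(91.82 − 60)^(-0.1332) = 329.7·31.82^(-0.1332) = 329.7·0.63073 = 207.950.
Rounded: 208; in hex, 0xD0.

0xD0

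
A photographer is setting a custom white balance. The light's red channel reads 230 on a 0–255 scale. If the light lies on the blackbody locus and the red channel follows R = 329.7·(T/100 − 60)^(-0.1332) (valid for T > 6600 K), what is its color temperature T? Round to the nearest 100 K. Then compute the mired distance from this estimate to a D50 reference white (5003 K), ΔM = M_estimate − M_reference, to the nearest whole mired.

-67 mireds

(t − 60)^(-0.1332) = 230/329.7 = 0.69760.
t − 60 = 0.69760^(1/-0.1332) = 0.69760^(-7.508) = 14.932, so t = 74.932.
T = 100·t = 7493 K → 7500 K to the nearest 100 K.
M_estimate = 10⁶/7500 = 133.33; M_reference = 10⁶/5003 = 199.88.
ΔM = 133.33 − 199.88 = -66.55 → -67 mireds.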